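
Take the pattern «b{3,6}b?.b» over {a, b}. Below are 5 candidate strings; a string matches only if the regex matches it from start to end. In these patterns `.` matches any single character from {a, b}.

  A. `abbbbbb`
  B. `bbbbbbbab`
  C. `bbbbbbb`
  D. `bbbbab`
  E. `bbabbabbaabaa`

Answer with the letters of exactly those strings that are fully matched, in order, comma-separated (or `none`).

A → no match — must start with `b`
B → match
C → match
D → match
E → no match — must end with `b`

B, C, D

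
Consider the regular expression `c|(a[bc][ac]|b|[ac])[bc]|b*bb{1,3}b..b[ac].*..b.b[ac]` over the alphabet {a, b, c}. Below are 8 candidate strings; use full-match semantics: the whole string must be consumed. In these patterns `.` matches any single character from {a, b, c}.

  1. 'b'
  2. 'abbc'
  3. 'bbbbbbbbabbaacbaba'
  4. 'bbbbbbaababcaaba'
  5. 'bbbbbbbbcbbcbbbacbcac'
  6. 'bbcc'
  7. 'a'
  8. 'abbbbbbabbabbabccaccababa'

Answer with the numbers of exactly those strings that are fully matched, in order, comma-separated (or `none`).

3

1 → no match
2 → no match
3 → match
4 → no match
5 → no match
6 → no match
7 → no match
8 → no match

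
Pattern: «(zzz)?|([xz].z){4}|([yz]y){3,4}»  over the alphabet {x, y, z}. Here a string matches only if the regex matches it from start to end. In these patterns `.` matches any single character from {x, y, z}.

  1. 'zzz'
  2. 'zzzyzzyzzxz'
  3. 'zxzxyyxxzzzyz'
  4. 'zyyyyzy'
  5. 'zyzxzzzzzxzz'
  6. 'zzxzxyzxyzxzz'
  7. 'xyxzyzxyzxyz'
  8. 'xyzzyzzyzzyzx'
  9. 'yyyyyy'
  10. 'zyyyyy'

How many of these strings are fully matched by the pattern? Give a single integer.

4

1. 'zzz' → match
2. 'zzzyzzyzzxz' → no match
3 → no match
4. 'zyyyyzy' → no match
5. 'zyzxzzzzzxzz' → match
6 → no match
7. 'xyxzyzxyzxyz' → no match
8 → no match
9. 'yyyyyy' → match
10. 'zyyyyy' → match
Total matched: 4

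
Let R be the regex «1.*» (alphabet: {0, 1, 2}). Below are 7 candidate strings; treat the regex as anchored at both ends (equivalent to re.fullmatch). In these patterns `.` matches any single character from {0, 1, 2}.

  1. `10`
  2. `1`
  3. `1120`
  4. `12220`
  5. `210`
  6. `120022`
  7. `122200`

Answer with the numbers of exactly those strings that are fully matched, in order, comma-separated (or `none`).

1, 2, 3, 4, 6, 7

1. `10` → match
2. `1` → match
3. `1120` → match
4. `12220` → match
5. `210` → no match — must start with `1`
6. `120022` → match
7. `122200` → match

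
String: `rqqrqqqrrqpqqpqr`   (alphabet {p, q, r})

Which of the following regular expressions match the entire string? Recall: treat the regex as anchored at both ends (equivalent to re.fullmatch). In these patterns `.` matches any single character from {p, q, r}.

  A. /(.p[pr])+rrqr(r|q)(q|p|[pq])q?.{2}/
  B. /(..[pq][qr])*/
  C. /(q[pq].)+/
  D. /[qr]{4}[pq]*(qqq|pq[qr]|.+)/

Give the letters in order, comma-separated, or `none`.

A → no match
B → match
C → no match — must start with `q`
D → match

B, D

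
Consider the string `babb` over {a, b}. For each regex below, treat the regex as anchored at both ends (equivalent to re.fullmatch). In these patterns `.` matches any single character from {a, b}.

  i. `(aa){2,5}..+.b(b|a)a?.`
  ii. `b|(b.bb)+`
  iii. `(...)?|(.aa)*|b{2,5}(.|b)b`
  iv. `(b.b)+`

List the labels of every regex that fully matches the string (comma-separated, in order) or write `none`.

ii

i → no match — must start with `aa`
ii → match
iii → no match
iv → no match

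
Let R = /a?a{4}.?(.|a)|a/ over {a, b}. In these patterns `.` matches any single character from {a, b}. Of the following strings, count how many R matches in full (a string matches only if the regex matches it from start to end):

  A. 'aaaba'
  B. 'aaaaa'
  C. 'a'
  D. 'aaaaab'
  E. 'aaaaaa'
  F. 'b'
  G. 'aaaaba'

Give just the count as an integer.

5

A. 'aaaba' → no match
B. 'aaaaa' → match
C. 'a' → match
D. 'aaaaab' → match
E. 'aaaaaa' → match
F. 'b' → no match
G. 'aaaaba' → match
Total matched: 5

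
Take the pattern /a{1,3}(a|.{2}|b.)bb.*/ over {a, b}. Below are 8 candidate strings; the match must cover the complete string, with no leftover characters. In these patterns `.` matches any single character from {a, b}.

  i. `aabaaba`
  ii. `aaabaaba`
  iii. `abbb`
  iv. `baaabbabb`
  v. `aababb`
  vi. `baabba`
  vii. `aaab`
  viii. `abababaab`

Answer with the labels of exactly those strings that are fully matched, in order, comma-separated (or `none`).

i → no match
ii → no match
iii → no match
iv → no match — must start with `a`
v → match
vi → no match — must start with `a`
vii → no match
viii → no match

v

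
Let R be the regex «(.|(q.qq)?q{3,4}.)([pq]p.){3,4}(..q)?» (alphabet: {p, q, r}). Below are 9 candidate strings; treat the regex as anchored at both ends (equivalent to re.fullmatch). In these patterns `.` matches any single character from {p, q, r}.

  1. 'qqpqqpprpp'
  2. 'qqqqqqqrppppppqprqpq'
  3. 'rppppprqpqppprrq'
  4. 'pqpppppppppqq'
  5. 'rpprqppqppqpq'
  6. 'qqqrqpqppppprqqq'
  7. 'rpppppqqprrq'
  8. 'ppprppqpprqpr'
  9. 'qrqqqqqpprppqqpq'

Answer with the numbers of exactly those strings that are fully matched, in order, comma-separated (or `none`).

2, 3, 4, 5, 6, 8

1. 'qqpqqpprpp' → no match
2 → match
3 → match
4 → match
5 → match
6 → match
7. 'rpppppqqprrq' → no match
8 → match
9 → no match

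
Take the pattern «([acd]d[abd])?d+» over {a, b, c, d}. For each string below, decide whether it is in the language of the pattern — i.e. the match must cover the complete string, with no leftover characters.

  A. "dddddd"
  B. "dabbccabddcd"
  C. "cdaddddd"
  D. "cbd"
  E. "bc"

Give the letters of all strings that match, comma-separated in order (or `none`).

A → match
B → no match
C → match
D → no match
E → no match — must end with "d"

A, C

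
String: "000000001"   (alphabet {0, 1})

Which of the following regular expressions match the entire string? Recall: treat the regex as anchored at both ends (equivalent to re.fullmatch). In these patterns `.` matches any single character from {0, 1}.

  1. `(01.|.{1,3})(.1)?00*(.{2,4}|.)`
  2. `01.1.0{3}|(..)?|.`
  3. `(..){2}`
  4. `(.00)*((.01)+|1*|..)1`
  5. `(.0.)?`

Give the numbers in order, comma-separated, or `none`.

1, 4

1 → match
2 → no match
3 → no match
4 → match
5 → no match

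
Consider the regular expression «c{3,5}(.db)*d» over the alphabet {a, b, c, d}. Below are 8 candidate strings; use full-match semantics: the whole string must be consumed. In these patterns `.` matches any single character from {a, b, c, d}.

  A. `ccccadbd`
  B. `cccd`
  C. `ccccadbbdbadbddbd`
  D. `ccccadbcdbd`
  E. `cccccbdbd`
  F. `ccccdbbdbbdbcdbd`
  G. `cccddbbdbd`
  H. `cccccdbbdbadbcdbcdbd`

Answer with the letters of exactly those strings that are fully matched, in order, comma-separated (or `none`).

A. `ccccadbd` → match
B. `cccd` → match
C → match
D. `ccccadbcdbd` → match
E. `cccccbdbd` → match
F → match
G. `cccddbbdbd` → match
H → match

A, B, C, D, E, F, G, H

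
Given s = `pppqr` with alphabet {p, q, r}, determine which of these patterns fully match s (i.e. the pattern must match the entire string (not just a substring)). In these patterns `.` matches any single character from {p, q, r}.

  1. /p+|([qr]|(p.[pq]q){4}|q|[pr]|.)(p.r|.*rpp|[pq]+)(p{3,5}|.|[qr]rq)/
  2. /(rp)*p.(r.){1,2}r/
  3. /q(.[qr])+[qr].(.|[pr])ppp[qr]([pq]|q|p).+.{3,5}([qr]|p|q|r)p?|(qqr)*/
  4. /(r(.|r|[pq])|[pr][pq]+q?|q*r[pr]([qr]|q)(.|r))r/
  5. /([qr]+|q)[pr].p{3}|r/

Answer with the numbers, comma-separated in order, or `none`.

1, 4

1 → match
2 → no match
3 → no match
4 → match
5 → no match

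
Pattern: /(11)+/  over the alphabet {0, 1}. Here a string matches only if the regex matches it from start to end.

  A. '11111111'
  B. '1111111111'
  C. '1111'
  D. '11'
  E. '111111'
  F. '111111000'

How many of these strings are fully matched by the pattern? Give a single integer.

A → match
B → match
C → match
D → match
E → match
F → no match — must end with '11'
Total matched: 5

5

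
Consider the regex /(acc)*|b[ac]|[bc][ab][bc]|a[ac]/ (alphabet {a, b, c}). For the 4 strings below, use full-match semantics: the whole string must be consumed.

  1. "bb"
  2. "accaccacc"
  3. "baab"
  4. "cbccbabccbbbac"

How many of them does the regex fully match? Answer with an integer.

1

1. "bb" → no match
2. "accaccacc" → match
3. "baab" → no match
4 → no match
Total matched: 1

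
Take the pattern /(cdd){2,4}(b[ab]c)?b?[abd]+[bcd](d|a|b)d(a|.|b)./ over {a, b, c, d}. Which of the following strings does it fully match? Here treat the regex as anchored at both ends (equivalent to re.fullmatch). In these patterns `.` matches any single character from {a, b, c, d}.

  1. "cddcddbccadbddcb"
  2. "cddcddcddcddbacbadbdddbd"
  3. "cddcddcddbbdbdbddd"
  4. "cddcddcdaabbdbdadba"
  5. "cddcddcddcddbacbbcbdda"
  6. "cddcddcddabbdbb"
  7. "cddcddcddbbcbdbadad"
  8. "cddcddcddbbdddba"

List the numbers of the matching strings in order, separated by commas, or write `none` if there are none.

1 → no match
2 → match
3 → match
4 → no match
5 → match
6 → match
7 → match
8 → match

2, 3, 5, 6, 7, 8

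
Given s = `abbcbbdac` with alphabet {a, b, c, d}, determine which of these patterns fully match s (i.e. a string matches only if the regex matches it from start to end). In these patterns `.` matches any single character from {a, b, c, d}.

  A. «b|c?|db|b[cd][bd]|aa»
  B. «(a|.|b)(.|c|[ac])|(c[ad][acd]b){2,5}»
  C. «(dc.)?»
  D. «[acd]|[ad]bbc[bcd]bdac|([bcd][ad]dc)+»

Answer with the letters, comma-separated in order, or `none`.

A → no match
B → no match
C → no match
D → match

D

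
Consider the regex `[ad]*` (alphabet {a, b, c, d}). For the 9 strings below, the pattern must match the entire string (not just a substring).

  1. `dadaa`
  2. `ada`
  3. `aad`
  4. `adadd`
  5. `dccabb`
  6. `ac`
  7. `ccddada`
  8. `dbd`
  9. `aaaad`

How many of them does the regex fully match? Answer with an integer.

1. `dadaa` → match
2. `ada` → match
3. `aad` → match
4. `adadd` → match
5. `dccabb` → no match
6. `ac` → no match
7. `ccddada` → no match
8. `dbd` → no match
9. `aaaad` → match
Total matched: 5

5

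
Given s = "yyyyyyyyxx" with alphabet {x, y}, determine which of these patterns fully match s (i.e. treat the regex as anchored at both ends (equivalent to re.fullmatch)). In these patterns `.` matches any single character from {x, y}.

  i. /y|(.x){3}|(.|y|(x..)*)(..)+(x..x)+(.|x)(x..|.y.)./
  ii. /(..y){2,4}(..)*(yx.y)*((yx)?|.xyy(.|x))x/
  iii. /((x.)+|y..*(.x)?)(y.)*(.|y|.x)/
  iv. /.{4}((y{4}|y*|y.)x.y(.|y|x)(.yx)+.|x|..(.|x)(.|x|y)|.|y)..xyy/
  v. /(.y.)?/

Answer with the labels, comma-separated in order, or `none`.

i → no match
ii → no match
iii → match
iv → no match — must end with "xyy"
v → no match

iii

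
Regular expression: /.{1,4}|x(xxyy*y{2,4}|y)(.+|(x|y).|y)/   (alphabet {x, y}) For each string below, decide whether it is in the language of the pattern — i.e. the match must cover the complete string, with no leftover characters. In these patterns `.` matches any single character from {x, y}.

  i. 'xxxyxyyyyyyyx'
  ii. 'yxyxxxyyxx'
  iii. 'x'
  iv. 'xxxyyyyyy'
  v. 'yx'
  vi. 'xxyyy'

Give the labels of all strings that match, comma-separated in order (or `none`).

i → no match
ii. 'yxyxxxyyxx' → no match
iii. 'x' → match
iv. 'xxxyyyyyy' → match
v. 'yx' → match
vi. 'xxyyy' → no match

iii, iv, v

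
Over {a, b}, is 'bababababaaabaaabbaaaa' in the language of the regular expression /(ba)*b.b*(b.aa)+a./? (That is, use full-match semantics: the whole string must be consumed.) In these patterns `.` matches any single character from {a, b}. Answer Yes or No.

Yes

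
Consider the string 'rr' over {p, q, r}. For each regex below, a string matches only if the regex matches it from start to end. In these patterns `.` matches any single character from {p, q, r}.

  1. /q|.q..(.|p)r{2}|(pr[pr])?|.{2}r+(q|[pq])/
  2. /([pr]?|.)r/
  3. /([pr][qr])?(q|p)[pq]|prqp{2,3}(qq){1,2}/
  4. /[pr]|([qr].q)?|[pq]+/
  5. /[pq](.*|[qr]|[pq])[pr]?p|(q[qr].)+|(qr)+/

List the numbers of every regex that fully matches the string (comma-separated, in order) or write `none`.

2

1 → no match
2 → match
3 → no match
4 → no match
5 → no match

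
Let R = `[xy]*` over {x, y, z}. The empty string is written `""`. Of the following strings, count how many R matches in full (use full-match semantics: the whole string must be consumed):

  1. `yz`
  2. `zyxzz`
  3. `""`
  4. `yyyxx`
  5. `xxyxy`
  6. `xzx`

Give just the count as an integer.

1 → no match
2 → no match
3 → match
4 → match
5 → match
6 → no match
Total matched: 3

3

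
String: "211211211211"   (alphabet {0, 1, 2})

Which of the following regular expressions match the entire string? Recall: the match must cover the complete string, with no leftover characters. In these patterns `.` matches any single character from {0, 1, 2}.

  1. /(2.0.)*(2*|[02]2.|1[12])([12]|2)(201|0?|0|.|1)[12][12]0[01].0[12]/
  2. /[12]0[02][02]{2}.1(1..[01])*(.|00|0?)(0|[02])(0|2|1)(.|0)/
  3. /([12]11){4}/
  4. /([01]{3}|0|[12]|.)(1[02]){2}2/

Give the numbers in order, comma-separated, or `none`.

3

1 → no match
2 → no match
3 → match
4 → no match — must end with "2"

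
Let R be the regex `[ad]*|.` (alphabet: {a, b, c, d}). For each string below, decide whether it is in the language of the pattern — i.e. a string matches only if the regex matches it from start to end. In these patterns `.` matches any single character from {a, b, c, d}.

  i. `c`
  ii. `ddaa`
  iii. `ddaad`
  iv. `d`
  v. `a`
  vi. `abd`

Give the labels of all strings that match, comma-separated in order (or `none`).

i → match
ii → match
iii → match
iv → match
v → match
vi → no match

i, ii, iii, iv, v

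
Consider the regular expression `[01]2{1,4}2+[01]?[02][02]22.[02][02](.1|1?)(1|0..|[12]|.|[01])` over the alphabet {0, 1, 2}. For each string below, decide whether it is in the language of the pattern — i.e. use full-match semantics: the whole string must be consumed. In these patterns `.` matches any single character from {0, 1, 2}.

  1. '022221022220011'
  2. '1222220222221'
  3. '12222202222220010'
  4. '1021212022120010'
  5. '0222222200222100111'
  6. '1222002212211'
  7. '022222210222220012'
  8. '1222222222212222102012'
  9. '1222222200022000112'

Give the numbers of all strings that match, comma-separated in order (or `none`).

1 → match
2 → match
3 → match
4 → no match
5 → match
6 → match
7 → match
8 → match
9 → match

1, 2, 3, 5, 6, 7, 8, 9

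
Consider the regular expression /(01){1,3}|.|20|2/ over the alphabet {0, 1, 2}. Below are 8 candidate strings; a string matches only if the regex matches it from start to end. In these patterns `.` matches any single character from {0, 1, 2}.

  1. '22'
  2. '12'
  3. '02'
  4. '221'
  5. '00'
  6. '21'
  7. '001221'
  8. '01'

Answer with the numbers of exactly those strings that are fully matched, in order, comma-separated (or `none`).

8

1. '22' → no match
2. '12' → no match
3. '02' → no match
4. '221' → no match
5. '00' → no match
6. '21' → no match
7. '001221' → no match
8. '01' → match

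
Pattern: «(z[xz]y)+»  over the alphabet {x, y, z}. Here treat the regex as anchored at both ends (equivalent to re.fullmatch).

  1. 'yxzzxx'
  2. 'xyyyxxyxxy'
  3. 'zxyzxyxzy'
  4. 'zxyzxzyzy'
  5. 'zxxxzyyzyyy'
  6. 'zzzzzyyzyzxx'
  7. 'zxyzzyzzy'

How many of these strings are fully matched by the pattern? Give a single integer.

1

1 → no match — must start with 'z'
2 → no match — must start with 'z'
3 → no match
4 → no match
5 → no match
6 → no match — must end with 'y'
7 → match
Total matched: 1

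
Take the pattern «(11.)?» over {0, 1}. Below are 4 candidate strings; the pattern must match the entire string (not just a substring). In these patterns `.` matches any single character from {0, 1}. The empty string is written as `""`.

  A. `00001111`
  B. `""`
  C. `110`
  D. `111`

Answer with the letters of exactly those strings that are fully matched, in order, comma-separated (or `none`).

B, C, D

A → no match
B → match
C → match
D → match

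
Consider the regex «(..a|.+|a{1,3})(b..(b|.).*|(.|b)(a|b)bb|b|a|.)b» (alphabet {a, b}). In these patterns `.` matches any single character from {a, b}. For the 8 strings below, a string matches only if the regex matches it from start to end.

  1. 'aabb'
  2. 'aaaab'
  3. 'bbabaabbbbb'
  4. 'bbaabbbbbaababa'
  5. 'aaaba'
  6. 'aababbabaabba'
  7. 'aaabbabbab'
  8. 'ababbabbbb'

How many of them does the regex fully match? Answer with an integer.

5

1 → match
2 → match
3 → match
4 → no match — must end with 'b'
5 → no match — must end with 'b'
6 → no match — must end with 'b'
7 → match
8 → match
Total matched: 5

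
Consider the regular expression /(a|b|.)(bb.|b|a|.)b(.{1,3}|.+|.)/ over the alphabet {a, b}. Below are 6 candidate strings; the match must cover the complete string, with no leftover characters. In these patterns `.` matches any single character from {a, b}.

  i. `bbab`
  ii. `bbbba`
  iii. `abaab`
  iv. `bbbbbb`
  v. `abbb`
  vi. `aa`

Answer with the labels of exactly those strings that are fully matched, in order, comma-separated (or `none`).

i → no match
ii → match
iii → no match
iv → match
v → match
vi → no match

ii, iv, v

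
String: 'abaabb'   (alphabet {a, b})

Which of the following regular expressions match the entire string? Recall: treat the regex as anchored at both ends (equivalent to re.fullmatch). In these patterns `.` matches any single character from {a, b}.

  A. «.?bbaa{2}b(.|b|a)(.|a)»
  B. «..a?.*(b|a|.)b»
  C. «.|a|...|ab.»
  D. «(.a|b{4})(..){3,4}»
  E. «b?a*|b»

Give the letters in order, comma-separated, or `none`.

A → no match
B → match
C → no match
D → no match
E → no match

B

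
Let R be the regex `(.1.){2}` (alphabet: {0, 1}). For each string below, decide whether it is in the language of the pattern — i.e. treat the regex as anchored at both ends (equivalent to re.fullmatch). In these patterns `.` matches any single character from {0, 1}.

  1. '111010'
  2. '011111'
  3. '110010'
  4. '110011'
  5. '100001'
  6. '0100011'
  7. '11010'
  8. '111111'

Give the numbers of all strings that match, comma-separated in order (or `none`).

1, 2, 3, 4, 8

1 → match
2 → match
3 → match
4 → match
5 → no match
6 → no match
7 → no match
8 → match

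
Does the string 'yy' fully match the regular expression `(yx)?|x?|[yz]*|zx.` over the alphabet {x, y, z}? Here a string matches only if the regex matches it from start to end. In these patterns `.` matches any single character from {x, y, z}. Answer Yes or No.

Yes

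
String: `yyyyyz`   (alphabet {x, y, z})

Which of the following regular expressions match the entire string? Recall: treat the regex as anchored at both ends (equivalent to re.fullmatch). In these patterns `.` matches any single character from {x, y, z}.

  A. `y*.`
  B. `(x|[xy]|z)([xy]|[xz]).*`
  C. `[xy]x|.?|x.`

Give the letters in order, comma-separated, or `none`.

A, B

A → match
B → match
C → no match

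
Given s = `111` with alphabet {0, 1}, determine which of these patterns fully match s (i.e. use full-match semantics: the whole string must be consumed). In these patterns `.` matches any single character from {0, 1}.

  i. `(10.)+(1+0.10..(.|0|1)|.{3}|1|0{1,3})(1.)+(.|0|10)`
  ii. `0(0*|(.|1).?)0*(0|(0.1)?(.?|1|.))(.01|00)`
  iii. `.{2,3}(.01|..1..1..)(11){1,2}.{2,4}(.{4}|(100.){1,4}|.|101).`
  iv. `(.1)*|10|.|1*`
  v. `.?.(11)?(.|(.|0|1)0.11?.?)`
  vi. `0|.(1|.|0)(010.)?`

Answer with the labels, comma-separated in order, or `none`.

iv, v

i → no match — must start with `10`
ii → no match — must start with `0`
iii → no match
iv → match
v → match
vi → no match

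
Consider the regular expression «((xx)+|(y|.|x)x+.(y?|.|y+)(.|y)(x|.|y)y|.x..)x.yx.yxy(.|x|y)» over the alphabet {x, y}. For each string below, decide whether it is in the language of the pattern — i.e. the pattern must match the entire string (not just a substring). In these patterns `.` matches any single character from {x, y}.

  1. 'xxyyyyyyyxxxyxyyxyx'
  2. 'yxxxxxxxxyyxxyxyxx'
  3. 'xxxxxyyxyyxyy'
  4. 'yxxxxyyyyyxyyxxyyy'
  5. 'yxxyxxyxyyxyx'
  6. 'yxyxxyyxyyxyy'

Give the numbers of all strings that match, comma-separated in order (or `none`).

3, 5, 6

1 → no match
2 → no match
3 → match
4 → no match
5 → match
6 → match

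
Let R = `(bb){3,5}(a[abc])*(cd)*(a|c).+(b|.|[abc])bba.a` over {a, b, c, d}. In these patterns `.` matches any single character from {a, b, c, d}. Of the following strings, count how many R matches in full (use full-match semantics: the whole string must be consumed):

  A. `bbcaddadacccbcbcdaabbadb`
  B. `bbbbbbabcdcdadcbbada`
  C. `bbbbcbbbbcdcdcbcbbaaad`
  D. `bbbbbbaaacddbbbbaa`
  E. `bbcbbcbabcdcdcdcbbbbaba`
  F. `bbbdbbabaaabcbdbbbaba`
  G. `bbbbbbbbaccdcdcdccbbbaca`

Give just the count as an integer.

2

A → no match — must end with `a`
B → match
C → no match — must end with `a`
D → no match
E → no match
F → no match
G → match
Total matched: 2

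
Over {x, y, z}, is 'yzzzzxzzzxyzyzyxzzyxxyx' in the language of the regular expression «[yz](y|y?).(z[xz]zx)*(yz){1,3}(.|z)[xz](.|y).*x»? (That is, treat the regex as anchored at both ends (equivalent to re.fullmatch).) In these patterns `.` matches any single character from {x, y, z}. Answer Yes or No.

Yes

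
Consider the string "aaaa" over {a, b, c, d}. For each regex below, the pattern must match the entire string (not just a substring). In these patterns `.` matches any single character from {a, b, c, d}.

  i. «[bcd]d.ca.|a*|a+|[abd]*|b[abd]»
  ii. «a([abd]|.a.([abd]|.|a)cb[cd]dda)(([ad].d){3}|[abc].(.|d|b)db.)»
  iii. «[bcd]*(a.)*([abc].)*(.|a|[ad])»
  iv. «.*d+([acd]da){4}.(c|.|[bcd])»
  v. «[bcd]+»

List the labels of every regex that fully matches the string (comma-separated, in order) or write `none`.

i

i → match
ii → no match
iii → no match
iv → no match
v → no match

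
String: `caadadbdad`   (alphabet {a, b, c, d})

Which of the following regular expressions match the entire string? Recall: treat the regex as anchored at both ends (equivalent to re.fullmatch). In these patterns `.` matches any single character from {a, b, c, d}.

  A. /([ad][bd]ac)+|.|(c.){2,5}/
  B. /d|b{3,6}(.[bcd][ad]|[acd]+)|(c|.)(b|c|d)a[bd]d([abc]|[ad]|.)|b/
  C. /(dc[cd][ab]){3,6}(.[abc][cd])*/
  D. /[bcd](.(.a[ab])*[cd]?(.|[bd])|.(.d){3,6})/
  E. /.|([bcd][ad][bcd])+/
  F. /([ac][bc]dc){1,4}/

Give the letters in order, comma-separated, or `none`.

A → no match
B → no match
C → no match — must start with `dc`
D → match
E → no match
F → no match — must end with `dc`

D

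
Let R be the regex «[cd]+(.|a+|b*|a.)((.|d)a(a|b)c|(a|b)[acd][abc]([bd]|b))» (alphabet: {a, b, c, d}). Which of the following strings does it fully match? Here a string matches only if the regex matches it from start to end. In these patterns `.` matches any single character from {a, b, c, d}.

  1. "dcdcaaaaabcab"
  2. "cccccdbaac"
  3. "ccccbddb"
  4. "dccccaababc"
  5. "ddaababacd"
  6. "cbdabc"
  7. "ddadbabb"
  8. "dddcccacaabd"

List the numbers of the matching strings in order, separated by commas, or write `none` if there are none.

1 → match
2 → match
3 → no match
4 → match
5 → no match
6 → match
7 → match
8 → match

1, 2, 4, 6, 7, 8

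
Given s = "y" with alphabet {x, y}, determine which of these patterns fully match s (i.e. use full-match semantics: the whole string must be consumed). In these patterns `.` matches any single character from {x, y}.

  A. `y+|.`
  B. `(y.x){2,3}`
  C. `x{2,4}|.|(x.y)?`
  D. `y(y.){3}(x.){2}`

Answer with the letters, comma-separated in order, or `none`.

A → match
B → no match — must end with "x"
C → match
D → no match — must start with "yy"

A, C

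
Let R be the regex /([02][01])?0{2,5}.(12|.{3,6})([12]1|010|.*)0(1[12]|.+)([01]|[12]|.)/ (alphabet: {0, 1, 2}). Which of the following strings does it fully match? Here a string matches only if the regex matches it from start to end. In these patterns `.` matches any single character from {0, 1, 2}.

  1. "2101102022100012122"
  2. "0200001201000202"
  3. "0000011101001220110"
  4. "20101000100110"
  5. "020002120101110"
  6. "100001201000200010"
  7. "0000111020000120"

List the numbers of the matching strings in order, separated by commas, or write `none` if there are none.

3, 7

1 → no match
2 → no match
3 → match
4 → no match
5 → no match
6 → no match
7 → match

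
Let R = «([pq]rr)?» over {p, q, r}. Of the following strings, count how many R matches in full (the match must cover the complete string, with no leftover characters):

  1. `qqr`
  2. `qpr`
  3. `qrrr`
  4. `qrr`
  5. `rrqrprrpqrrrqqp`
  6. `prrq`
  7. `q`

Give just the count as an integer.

1

1. `qqr` → no match
2. `qpr` → no match
3. `qrrr` → no match
4. `qrr` → match
5 → no match
6. `prrq` → no match
7. `q` → no match
Total matched: 1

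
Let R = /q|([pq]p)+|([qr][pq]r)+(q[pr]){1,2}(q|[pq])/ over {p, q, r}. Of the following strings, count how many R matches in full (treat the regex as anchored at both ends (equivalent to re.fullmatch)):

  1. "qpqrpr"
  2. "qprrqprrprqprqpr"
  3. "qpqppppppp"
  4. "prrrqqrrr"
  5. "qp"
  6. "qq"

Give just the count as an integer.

2

1 → no match
2 → no match
3 → match
4 → no match
5 → match
6 → no match
Total matched: 2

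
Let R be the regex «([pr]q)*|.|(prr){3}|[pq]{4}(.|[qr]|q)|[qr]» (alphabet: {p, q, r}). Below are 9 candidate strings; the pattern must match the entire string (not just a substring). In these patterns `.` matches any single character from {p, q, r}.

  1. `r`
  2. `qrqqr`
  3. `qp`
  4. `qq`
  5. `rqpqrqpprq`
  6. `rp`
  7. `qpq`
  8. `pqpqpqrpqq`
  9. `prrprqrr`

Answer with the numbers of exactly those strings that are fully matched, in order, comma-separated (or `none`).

1 → match
2 → no match
3 → no match
4 → no match
5 → no match
6 → no match
7 → no match
8 → no match
9 → no match

1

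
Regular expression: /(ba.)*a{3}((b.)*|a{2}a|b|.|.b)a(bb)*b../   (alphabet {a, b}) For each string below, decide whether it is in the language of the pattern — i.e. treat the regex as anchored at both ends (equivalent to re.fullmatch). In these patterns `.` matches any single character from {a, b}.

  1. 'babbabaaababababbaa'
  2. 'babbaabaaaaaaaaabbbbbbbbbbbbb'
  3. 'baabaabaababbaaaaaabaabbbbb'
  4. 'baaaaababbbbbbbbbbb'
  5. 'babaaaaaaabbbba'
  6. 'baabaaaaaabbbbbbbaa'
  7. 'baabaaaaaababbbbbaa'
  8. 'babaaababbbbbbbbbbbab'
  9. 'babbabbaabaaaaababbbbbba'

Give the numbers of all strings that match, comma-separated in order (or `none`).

1 → no match
2 → match
3 → no match
4 → match
5 → match
6 → match
7 → match
8 → match
9 → match

2, 4, 5, 6, 7, 8, 9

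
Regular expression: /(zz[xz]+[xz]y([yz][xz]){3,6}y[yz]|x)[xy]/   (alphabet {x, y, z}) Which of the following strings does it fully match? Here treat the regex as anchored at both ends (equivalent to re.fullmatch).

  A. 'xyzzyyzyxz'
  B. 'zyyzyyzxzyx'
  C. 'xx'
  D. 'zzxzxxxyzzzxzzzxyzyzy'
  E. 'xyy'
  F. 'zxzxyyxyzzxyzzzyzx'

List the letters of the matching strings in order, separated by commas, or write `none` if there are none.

A. 'xyzzyyzyxz' → no match
B. 'zyyzyyzxzyx' → no match
C. 'xx' → match
D → match
E. 'xyy' → no match
F → no match

C, D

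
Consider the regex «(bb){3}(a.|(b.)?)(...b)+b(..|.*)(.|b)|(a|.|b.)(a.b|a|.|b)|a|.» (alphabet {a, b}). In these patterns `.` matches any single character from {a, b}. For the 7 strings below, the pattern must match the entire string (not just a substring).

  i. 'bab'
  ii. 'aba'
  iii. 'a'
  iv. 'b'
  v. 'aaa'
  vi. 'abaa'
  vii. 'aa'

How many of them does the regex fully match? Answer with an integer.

4

i. 'bab' → match
ii. 'aba' → no match
iii. 'a' → match
iv. 'b' → match
v. 'aaa' → no match
vi. 'abaa' → no match
vii. 'aa' → match
Total matched: 4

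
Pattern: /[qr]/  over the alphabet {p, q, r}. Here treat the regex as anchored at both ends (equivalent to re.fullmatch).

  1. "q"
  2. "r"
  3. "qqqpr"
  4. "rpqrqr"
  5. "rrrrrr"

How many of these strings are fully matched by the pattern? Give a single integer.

2

1 → match
2 → match
3 → no match
4 → no match
5 → no match
Total matched: 2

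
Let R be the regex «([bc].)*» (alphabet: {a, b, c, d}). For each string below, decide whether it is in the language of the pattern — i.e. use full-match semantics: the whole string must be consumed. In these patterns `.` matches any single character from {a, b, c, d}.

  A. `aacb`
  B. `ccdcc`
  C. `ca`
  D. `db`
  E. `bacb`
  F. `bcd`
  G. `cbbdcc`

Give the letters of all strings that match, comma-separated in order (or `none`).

C, E, G

A → no match
B → no match
C → match
D → no match
E → match
F → no match
G → match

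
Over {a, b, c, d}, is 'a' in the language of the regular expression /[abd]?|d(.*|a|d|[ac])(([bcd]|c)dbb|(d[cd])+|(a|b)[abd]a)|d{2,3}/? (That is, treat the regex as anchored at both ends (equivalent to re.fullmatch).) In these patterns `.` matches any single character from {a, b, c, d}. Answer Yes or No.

Yes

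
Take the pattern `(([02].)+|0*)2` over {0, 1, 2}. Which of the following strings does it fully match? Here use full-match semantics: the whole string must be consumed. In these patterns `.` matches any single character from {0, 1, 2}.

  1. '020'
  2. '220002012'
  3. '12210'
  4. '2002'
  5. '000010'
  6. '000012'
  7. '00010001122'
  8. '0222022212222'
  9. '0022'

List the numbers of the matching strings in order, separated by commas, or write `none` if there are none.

1 → no match — must end with '2'
2 → match
3 → no match — must end with '2'
4 → no match
5 → no match — must end with '2'
6 → no match
7 → no match
8 → no match
9 → no match

2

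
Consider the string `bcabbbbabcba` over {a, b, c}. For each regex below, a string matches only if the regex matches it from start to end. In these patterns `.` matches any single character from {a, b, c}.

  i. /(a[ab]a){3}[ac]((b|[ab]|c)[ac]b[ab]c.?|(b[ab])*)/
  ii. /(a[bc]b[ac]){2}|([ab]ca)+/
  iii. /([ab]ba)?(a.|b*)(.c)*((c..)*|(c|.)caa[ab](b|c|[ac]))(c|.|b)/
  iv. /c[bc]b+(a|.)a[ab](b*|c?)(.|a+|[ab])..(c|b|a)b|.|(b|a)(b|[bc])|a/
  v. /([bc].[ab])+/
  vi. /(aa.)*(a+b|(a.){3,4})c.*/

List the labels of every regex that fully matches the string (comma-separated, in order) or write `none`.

i → no match — must start with `a`
ii → no match
iii → no match
iv → no match
v → match
vi → no match

v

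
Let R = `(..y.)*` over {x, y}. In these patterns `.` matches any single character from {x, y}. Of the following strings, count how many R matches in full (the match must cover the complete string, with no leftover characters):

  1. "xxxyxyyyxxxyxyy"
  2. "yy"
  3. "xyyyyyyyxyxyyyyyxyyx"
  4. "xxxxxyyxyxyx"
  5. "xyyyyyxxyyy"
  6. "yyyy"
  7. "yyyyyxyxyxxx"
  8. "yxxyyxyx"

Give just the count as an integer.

1 → no match
2. "yy" → no match
3 → no match
4. "xxxxxyyxyxyx" → no match
5. "xyyyyyxxyyy" → no match
6. "yyyy" → match
7. "yyyyyxyxyxxx" → no match
8. "yxxyyxyx" → no match
Total matched: 1

1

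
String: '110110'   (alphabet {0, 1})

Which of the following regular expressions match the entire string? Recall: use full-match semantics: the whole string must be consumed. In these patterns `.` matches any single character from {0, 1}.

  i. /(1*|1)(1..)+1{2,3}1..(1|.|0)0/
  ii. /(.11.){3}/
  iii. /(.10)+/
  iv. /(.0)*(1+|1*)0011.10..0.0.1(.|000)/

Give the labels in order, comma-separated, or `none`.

i → no match
ii → no match
iii → match
iv → no match

iii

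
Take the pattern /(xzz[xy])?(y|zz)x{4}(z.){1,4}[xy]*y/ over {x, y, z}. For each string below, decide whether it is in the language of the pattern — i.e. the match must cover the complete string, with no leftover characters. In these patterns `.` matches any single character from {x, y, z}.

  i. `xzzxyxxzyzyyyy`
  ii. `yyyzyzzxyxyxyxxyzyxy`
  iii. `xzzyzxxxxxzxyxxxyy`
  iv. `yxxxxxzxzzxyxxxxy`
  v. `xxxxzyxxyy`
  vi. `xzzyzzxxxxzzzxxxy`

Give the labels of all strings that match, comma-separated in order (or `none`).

i → no match
ii → no match
iii → no match
iv → no match
v → no match
vi → match

vi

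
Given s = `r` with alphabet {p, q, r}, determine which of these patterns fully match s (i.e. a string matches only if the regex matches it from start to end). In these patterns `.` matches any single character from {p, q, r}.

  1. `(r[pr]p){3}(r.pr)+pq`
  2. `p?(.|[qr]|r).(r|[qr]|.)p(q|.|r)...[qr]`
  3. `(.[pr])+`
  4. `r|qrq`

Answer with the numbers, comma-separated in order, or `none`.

4

1 → no match — must end with `prpq`
2 → no match
3 → no match
4 → match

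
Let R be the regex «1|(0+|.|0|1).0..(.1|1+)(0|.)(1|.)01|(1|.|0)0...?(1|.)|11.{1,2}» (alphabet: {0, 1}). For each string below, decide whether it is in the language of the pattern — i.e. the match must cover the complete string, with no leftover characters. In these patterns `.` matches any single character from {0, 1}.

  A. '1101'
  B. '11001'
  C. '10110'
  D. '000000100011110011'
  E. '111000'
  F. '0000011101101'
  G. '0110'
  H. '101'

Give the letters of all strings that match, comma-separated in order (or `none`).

A → match
B → no match
C → match
D → no match
E → no match
F → no match
G → no match
H → no match

A, C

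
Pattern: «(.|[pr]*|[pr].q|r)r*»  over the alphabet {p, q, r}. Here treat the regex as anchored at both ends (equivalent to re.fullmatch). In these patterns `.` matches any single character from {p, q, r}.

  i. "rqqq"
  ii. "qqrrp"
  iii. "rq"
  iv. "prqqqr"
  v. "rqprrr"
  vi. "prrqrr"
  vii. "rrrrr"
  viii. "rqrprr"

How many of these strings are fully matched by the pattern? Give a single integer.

1

i → no match
ii → no match
iii → no match
iv → no match
v → no match
vi → no match
vii → match
viii → no match
Total matched: 1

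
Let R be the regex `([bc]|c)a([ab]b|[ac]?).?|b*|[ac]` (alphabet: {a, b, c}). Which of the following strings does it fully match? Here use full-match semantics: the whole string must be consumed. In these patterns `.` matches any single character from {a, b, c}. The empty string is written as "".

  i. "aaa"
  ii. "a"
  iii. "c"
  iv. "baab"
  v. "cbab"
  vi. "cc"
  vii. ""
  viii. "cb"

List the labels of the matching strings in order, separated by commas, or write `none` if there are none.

ii, iii, iv, vii

i → no match
ii → match
iii → match
iv → match
v → no match
vi → no match
vii → match
viii → no match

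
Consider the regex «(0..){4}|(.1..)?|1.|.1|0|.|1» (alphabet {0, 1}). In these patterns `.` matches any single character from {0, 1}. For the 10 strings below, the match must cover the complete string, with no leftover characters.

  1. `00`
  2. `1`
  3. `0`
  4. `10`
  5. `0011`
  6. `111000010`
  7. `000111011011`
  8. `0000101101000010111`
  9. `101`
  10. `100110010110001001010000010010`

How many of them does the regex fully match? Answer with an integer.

1 → no match
2 → match
3 → match
4 → match
5 → no match
6 → no match
7 → no match
8 → no match
9 → no match
10 → no match
Total matched: 3

3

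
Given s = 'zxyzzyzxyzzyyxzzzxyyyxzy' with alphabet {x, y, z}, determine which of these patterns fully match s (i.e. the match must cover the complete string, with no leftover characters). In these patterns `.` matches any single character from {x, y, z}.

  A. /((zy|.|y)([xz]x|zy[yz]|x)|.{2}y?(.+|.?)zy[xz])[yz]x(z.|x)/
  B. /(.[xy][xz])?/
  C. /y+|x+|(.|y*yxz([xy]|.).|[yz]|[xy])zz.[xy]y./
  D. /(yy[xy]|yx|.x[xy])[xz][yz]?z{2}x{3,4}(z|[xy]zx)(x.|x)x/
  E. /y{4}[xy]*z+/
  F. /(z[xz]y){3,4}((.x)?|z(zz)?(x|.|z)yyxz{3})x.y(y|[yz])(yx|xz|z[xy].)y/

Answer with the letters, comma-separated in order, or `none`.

A → no match
B → no match
C → no match
D → no match — must end with 'x'
E → no match — must start with 'y'
F → match

F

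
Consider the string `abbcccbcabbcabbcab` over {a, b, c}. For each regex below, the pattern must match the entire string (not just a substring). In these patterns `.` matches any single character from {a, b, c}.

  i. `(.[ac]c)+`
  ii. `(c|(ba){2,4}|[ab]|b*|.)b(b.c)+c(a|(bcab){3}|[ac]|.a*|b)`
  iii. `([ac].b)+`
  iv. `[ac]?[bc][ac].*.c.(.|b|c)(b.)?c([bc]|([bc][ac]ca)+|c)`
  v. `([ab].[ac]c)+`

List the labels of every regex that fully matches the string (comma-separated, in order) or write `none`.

i → no match — must end with `c`
ii → match
iii → no match
iv → no match
v → no match — must end with `c`

ii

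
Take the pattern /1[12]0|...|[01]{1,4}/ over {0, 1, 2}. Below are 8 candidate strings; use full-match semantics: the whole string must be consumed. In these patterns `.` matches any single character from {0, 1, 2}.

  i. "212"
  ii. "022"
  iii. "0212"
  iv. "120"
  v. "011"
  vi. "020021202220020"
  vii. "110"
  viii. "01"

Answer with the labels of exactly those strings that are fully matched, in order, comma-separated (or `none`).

i, ii, iv, v, vii, viii

i → match
ii → match
iii → no match
iv → match
v → match
vi → no match
vii → match
viii → match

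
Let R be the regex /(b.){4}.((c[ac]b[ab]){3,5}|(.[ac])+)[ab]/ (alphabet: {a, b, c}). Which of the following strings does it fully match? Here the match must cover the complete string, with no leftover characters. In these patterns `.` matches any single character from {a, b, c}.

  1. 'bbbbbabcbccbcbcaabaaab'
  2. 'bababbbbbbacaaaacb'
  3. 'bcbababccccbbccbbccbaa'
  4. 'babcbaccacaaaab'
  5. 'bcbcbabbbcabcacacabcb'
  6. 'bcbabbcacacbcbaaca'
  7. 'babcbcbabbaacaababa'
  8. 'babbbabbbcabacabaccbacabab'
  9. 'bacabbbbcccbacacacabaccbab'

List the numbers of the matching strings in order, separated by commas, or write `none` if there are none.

1 → match
2 → match
3 → match
4 → no match
5 → no match
6 → no match
7 → no match
8 → match
9 → no match

1, 2, 3, 8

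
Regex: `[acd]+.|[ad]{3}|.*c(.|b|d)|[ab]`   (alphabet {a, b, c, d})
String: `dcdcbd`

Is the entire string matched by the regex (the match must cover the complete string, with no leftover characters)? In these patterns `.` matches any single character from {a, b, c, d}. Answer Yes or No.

No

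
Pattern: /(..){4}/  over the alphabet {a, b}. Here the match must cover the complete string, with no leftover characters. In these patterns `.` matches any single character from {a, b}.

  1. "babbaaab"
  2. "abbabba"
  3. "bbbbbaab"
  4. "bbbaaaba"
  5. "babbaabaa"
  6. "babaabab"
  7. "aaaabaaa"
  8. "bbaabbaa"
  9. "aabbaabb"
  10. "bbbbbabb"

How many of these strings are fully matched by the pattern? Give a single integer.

1 → match
2 → no match
3 → match
4 → match
5 → no match
6 → match
7 → match
8 → match
9 → match
10 → match
Total matched: 8

8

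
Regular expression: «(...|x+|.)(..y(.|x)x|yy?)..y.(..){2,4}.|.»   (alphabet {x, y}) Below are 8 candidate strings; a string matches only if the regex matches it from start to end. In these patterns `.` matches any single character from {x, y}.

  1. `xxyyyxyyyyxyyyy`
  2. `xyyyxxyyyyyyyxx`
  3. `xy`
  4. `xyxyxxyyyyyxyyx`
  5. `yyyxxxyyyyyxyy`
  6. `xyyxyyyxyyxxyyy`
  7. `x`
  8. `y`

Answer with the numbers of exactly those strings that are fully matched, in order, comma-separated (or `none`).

1, 2, 4, 6, 7, 8

1 → match
2 → match
3. `xy` → no match
4 → match
5 → no match
6 → match
7. `x` → match
8. `y` → match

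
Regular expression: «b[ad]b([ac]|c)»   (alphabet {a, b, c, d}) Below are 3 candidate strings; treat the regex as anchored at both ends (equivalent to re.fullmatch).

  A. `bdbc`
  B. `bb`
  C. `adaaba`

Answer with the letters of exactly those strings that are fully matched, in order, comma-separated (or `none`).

A → match
B → no match
C → no match — must start with `b`

A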